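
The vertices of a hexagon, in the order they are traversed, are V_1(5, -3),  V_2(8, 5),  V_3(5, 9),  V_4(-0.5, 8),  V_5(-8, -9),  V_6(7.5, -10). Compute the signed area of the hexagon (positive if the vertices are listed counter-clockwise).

192

Σ = (49) + (47) + (44.5) + (68.5) + (147.5) + (27.5) = 384
Signed area = Σ/2 = 192 (positive ⇒ counter-clockwise traversal).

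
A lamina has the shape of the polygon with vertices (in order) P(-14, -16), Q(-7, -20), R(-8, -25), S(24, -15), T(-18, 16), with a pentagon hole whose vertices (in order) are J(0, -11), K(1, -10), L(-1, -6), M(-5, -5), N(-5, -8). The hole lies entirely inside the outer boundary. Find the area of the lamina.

Outer boundary:
Apply the shoelace (surveyor's) formula: 2A = Σ (x_i·y_{i+1} − x_{i+1}·y_i), indices taken mod 5.
Σ = (168) + (15) + (720) + (114) + (512) = 1529
Area = |Σ|/2 = 764.5.
Hole:
Apply the shoelace (surveyor's) formula: 2A = Σ (x_i·y_{i+1} − x_{i+1}·y_i), indices taken mod 5.
Σ = (11) + (-16) + (-25) + (15) + (55) = 40
Area = |Σ|/2 = 20.
Net area = 764.5 − 20 = 744.5.

744.5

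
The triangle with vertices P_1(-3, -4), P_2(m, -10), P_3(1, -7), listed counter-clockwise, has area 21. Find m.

The doubled signed area Σ (x_i y_{i+1} − x_{i+1} y_i) is linear in m.
With m=0 it equals 15; the coefficient of m is -3 (from the two edges through P_2).
So -3·m + 15 = 2·21 = 42 ⇒ m = -9.

-9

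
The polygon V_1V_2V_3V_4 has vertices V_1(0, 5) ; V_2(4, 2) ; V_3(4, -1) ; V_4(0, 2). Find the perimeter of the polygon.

|V_1V_2| = √((4)² + (-3)²) = √25 = 5
|V_2V_3| = √((0)² + (-3)²) = √9 = 3
|V_3V_4| = √((-4)² + (3)²) = √25 = 5
|V_4V_1| = √((0)² + (3)²) = √9 = 3
Perimeter = 5 + 3 + 5 + 3 = 16.

16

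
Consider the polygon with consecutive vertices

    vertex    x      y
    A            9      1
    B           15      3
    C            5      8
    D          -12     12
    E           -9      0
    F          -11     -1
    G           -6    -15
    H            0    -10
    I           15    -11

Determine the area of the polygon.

436.5

Apply the shoelace formula: 2A = Σ (x_i·y_{i+1} − x_{i+1}·y_i), indices taken mod 9.
Σ = (12) + (105) + (156) + (108) + (9) + (159) + (60) + (150) + (114) = 873
Area = |Σ|/2 = 436.5.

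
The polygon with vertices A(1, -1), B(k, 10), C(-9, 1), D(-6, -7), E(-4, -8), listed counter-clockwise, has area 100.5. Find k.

The doubled signed area Σ (x_i y_{i+1} − x_{i+1} y_i) is linear in k.
With k=0 it equals 201; the coefficient of k is 2 (from the two edges through B).
So 2·k + 201 = 2·100.5 = 201 ⇒ k = 0.

0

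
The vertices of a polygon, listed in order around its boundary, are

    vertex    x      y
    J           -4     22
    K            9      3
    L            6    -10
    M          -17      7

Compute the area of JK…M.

Apply the shoelace formula: 2A = Σ (x_i·y_{i+1} − x_{i+1}·y_i), indices taken mod 4.
Cross-terms: -210, -108, -128, -346  ⇒  Σ = -792
Area = |Σ|/2 = 396.

396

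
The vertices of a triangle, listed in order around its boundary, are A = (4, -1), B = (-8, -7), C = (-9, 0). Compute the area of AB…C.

Apply the surveyor's formula: 2A = Σ (x_i·y_{i+1} − x_{i+1}·y_i), indices taken mod 3.
Σ = (-36) + (-63) + (9) = -90
Area = |Σ|/2 = 45.

45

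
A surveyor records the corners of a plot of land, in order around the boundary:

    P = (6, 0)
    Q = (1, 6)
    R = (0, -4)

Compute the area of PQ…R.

28

Apply the shoelace (surveyor's) formula: 2A = Σ (x_i·y_{i+1} − x_{i+1}·y_i), indices taken mod 3.
Σ = (36) + (-4) + (24) = 56
Area = |Σ|/2 = 28.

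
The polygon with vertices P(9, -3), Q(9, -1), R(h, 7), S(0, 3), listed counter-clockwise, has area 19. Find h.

Write out the shoelace sum; only the two edges meeting at R involve h:
2·Area = [(9·7 − h·(-1)) + (h·3 − 0·7)] + -9
       = 4·h + 54 = 38
⇒ h = -4.

-4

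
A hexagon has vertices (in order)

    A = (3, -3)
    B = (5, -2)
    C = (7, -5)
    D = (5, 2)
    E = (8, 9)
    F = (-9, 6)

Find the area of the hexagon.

Σ = (9) + (-11) + (39) + (29) + (129) + (9) = 204
Area = |Σ|/2 = 102.

102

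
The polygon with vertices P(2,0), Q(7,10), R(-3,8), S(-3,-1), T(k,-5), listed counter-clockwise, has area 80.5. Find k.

The doubled signed area Σ (x_i y_{i+1} − x_{i+1} y_i) is linear in k.
With k=0 it equals 158; the coefficient of k is 1 (from the two edges through T).
So 1·k + 158 = 2·80.5 = 161 ⇒ k = 3.

3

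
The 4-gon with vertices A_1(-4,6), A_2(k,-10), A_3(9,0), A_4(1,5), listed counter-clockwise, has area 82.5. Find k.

6

The doubled signed area Σ (x_i y_{i+1} − x_{i+1} y_i) is linear in k.
With k=0 it equals 201; the coefficient of k is -6 (from the two edges through A_2).
So -6·k + 201 = 2·82.5 = 165 ⇒ k = 6.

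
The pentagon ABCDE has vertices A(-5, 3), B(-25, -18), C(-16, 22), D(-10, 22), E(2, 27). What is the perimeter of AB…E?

|AB| = √((-20)² + (-21)²) = √841 = 29
|BC| = √((9)² + (40)²) = √1681 = 41
|CD| = √((6)² + (0)²) = √36 = 6
|DE| = √((12)² + (5)²) = √169 = 13
|EA| = √((-7)² + (-24)²) = √625 = 25
Perimeter = 29 + 41 + 6 + 13 + 25 = 114.

114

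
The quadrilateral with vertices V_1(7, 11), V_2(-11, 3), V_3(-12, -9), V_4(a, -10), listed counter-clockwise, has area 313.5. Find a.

Write out the shoelace sum; only the two edges meeting at V_4 involve a:
2·Area = [((-12)·(-10) − a·(-9)) + (a·11 − 7·(-10))] + 277
       = 20·a + 467 = 627
⇒ a = 8.

8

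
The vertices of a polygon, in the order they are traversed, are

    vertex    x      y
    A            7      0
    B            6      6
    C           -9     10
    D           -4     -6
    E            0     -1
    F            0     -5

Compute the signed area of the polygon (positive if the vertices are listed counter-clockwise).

Cross-terms: 42, 114, 94, 4, 0, 35  ⇒  Σ = 289
Signed area = Σ/2 = 144.5 (positive ⇒ counter-clockwise traversal).

144.5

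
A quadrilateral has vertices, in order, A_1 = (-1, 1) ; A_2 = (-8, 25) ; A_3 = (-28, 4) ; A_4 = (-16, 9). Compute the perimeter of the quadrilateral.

84

|A_1A_2| = √((-7)² + (24)²) = √625 = 25
|A_2A_3| = √((-20)² + (-21)²) = √841 = 29
|A_3A_4| = √((12)² + (5)²) = √169 = 13
|A_4A_1| = √((15)² + (-8)²) = √289 = 17
Perimeter = 25 + 29 + 13 + 17 = 84.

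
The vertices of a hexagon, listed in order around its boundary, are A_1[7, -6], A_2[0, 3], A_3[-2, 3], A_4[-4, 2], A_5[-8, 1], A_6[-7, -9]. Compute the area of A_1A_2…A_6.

115.5

Apply the shoelace formula: 2A = Σ (x_i·y_{i+1} − x_{i+1}·y_i), indices taken mod 6.
Σ = (21) + (6) + (8) + (12) + (79) + (105) = 231
Area = |Σ|/2 = 115.5.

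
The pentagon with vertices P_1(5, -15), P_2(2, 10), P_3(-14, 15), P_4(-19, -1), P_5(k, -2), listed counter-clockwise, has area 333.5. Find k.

Write out the shoelace sum; only the two edges meeting at P_5 involve k:
2·Area = [((-19)·(-2) − k·(-1)) + (k·(-15) − 5·(-2))] + 549
       = -14·k + 597 = 667
⇒ k = -5.

-5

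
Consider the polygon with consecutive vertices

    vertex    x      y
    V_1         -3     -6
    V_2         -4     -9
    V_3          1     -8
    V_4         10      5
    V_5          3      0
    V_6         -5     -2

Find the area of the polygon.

66

Apply the shoelace formula: 2A = Σ (x_i·y_{i+1} − x_{i+1}·y_i), indices taken mod 6.
V_1→V_2: (-3)(-9) − (-4)(-6) = 3
V_2→V_3: (-4)(-8) − (1)(-9) = 41
V_3→V_4: (1)(5) − (10)(-8) = 85
V_4→V_5: (10)(0) − (3)(5) = -15
V_5→V_6: (3)(-2) − (-5)(0) = -6
V_6→V_1: (-5)(-6) − (-3)(-2) = 24
Σ = 132
Area = |Σ|/2 = 66.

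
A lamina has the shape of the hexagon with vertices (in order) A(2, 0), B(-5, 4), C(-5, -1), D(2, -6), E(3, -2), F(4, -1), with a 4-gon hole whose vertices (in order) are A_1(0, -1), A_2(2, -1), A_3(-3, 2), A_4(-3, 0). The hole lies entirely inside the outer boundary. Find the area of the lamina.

Outer boundary:
Apply the shoelace (surveyor's) formula: 2A = Σ (x_i·y_{i+1} − x_{i+1}·y_i), indices taken mod 6.
A→B: (2)(4) − (-5)(0) = 8
B→C: (-5)(-1) − (-5)(4) = 25
C→D: (-5)(-6) − (2)(-1) = 32
D→E: (2)(-2) − (3)(-6) = 14
E→F: (3)(-1) − (4)(-2) = 5
F→A: (4)(0) − (2)(-1) = 2
Σ = 86
Area = |Σ|/2 = 43.
Hole:
A_1→A_2: (0)(-1) − (2)(-1) = 2
A_2→A_3: (2)(2) − (-3)(-1) = 1
A_3→A_4: (-3)(0) − (-3)(2) = 6
A_4→A_1: (-3)(-1) − (0)(0) = 3
Σ = 12
Area = |Σ|/2 = 6.
Net area = 43 − 6 = 37.

37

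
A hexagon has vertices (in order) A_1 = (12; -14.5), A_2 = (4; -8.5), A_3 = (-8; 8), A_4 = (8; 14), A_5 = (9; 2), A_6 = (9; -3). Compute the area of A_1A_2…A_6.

252.75

Apply Gauss's area formula: 2A = Σ (x_i·y_{i+1} − x_{i+1}·y_i), indices taken mod 6.
Σ = (-44) + (-36) + (-176) + (-110) + (-45) + (-94.5) = -505.5
Area = |Σ|/2 = 252.75.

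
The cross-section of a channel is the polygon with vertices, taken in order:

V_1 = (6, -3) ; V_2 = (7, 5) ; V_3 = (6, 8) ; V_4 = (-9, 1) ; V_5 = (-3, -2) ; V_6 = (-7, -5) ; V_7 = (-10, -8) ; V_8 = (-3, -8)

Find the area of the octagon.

148

V_1→V_2: (6)(5) − (7)(-3) = 51
V_2→V_3: (7)(8) − (6)(5) = 26
V_3→V_4: (6)(1) − (-9)(8) = 78
V_4→V_5: (-9)(-2) − (-3)(1) = 21
V_5→V_6: (-3)(-5) − (-7)(-2) = 1
V_6→V_7: (-7)(-8) − (-10)(-5) = 6
V_7→V_8: (-10)(-8) − (-3)(-8) = 56
V_8→V_1: (-3)(-3) − (6)(-8) = 57
Σ = 296
Area = |Σ|/2 = 148.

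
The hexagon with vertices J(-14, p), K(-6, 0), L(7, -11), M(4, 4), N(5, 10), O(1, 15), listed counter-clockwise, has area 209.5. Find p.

-2

The doubled signed area Σ (x_i y_{i+1} − x_{i+1} y_i) is linear in p.
With p=0 it equals 433; the coefficient of p is 7 (from the two edges through J).
So 7·p + 433 = 2·209.5 = 419 ⇒ p = -2.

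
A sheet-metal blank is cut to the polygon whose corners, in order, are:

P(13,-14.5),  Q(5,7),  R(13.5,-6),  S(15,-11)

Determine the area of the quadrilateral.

P→Q: (13)(7) − (5)(-14.5) = 163.5
Q→R: (5)(-6) − (13.5)(7) = -124.5
R→S: (13.5)(-11) − (15)(-6) = -58.5
S→P: (15)(-14.5) − (13)(-11) = -74.5
Σ = -94
Area = |Σ|/2 = 47.

47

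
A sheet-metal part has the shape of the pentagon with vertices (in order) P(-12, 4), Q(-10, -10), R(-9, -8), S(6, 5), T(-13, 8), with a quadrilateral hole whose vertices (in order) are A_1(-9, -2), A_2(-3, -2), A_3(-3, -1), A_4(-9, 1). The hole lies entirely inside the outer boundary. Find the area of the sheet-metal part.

Outer boundary:
Apply the surveyor's formula: 2A = Σ (x_i·y_{i+1} − x_{i+1}·y_i), indices taken mod 5.
Σ = (160) + (-10) + (3) + (113) + (44) = 310
Area = |Σ|/2 = 155.
Hole:
A_1→A_2: (-9)(-2) − (-3)(-2) = 12
A_2→A_3: (-3)(-1) − (-3)(-2) = -3
A_3→A_4: (-3)(1) − (-9)(-1) = -12
A_4→A_1: (-9)(-2) − (-9)(1) = 27
Σ = 24
Area = |Σ|/2 = 12.
Net area = 155 − 12 = 143.

143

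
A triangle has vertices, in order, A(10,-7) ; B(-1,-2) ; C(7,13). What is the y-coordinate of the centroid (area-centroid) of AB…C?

Apply the shoelace formula. First the cross-terms c_i = x_i·y_{i+1} − x_{i+1}·y_i:
  -27, 1, -179  ⇒  2A = -205, A = -102.5.
Then Σ (y_i + y_{i+1})·c_i = -820, so ȳ = -820 / (6·(-102.5)) = 4/3.

4/3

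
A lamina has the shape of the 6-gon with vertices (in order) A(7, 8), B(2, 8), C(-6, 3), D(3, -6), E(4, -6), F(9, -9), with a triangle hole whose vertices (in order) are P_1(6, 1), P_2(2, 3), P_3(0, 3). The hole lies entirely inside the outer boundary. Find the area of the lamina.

Outer boundary:
A→B: (7)(8) − (2)(8) = 40
B→C: (2)(3) − (-6)(8) = 54
C→D: (-6)(-6) − (3)(3) = 27
D→E: (3)(-6) − (4)(-6) = 6
E→F: (4)(-9) − (9)(-6) = 18
F→A: (9)(8) − (7)(-9) = 135
Σ = 280
Area = |Σ|/2 = 140.
Hole:
Apply the surveyor's formula: 2A = Σ (x_i·y_{i+1} − x_{i+1}·y_i), indices taken mod 3.
P_1→P_2: (6)(3) − (2)(1) = 16
P_2→P_3: (2)(3) − (0)(3) = 6
P_3→P_1: (0)(1) − (6)(3) = -18
Σ = 4
Area = |Σ|/2 = 2.
Net area = 140 − 2 = 138.

138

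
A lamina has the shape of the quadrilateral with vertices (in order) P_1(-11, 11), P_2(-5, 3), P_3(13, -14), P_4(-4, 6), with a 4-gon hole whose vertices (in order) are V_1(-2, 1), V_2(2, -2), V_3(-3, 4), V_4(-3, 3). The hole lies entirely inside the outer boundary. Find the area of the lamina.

43.5

Outer boundary:
Apply the surveyor's formula: 2A = Σ (x_i·y_{i+1} − x_{i+1}·y_i), indices taken mod 4.
Σ = (22) + (31) + (22) + (22) = 97
Area = |Σ|/2 = 48.5.
Hole:
Σ = (2) + (2) + (3) + (3) = 10
Area = |Σ|/2 = 5.
Net area = 48.5 − 5 = 43.5.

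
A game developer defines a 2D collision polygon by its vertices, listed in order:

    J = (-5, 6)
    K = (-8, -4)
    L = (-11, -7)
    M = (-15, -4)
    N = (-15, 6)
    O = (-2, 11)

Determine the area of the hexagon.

120.5

Apply the surveyor's formula: 2A = Σ (x_i·y_{i+1} − x_{i+1}·y_i), indices taken mod 6.
Σ = (68) + (12) + (-61) + (-150) + (-153) + (43) = -241
Area = |Σ|/2 = 120.5.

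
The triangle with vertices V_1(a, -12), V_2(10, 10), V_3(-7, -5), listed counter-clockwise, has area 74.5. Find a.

The doubled signed area Σ (x_i y_{i+1} − x_{i+1} y_i) is linear in a.
With a=0 it equals 224; the coefficient of a is 15 (from the two edges through V_1).
So 15·a + 224 = 2·74.5 = 149 ⇒ a = -5.

-5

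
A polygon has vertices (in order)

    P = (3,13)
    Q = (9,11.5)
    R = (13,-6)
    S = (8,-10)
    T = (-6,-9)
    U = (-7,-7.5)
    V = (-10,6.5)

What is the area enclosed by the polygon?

Apply the shoelace (surveyor's) formula: 2A = Σ (x_i·y_{i+1} − x_{i+1}·y_i), indices taken mod 7.
P→Q: (3)(11.5) − (9)(13) = -82.5
Q→R: (9)(-6) − (13)(11.5) = -203.5
R→S: (13)(-10) − (8)(-6) = -82
S→T: (8)(-9) − (-6)(-10) = -132
T→U: (-6)(-7.5) − (-7)(-9) = -18
U→V: (-7)(6.5) − (-10)(-7.5) = -120.5
V→P: (-10)(13) − (3)(6.5) = -149.5
Σ = -788
Area = |Σ|/2 = 394.

394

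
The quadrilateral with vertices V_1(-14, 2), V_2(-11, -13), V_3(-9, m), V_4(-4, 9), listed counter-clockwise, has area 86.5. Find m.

-7

The doubled signed area Σ (x_i y_{i+1} − x_{i+1} y_i) is linear in m.
With m=0 it equals 124; the coefficient of m is -7 (from the two edges through V_3).
So -7·m + 124 = 2·86.5 = 173 ⇒ m = -7.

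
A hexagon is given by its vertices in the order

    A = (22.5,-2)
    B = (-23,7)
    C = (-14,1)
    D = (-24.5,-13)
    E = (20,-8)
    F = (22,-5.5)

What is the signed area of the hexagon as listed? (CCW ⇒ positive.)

497.375

A→B: (22.5)(7) − (-23)(-2) = 111.5
B→C: (-23)(1) − (-14)(7) = 75
C→D: (-14)(-13) − (-24.5)(1) = 206.5
D→E: (-24.5)(-8) − (20)(-13) = 456
E→F: (20)(-5.5) − (22)(-8) = 66
F→A: (22)(-2) − (22.5)(-5.5) = 79.75
Σ = 994.75
Signed area = Σ/2 = 497.375 (positive ⇒ counter-clockwise traversal).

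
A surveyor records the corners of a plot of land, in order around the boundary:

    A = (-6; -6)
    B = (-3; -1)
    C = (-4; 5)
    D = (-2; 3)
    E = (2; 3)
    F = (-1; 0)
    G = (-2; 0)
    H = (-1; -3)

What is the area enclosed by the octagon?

24

Apply the surveyor's formula: 2A = Σ (x_i·y_{i+1} − x_{i+1}·y_i), indices taken mod 8.
A→B: (-6)(-1) − (-3)(-6) = -12
B→C: (-3)(5) − (-4)(-1) = -19
C→D: (-4)(3) − (-2)(5) = -2
D→E: (-2)(3) − (2)(3) = -12
E→F: (2)(0) − (-1)(3) = 3
F→G: (-1)(0) − (-2)(0) = 0
G→H: (-2)(-3) − (-1)(0) = 6
H→A: (-1)(-6) − (-6)(-3) = -12
Σ = -48
Area = |Σ|/2 = 24.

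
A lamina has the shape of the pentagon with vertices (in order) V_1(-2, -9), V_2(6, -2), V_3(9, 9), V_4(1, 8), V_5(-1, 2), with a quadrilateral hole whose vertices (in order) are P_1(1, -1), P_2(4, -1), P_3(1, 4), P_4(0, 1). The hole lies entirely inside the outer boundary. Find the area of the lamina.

Outer boundary:
Σ = (58) + (72) + (63) + (10) + (13) = 216
Area = |Σ|/2 = 108.
Hole:
Σ = (3) + (17) + (1) + (-1) = 20
Area = |Σ|/2 = 10.
Net area = 108 − 10 = 98.

98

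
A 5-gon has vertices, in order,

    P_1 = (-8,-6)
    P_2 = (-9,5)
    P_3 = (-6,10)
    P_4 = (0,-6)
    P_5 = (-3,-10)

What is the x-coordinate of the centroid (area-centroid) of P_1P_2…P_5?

-503/99

Apply Gauss's area formula. First the cross-terms c_i = x_i·y_{i+1} − x_{i+1}·y_i:
  -94, -60, 36, -18, -62  ⇒  2A = -198, A = -99.
Then Σ (x_i + x_{i+1})·c_i = 3018, so x̄ = 3018 / (6·(-99)) = -503/99.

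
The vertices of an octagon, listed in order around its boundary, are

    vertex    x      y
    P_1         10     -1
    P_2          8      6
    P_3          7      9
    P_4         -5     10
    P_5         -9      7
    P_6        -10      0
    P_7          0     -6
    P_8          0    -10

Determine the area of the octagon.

Apply Gauss's area formula: 2A = Σ (x_i·y_{i+1} − x_{i+1}·y_i), indices taken mod 8.
P_1→P_2: (10)(6) − (8)(-1) = 68
P_2→P_3: (8)(9) − (7)(6) = 30
P_3→P_4: (7)(10) − (-5)(9) = 115
P_4→P_5: (-5)(7) − (-9)(10) = 55
P_5→P_6: (-9)(0) − (-10)(7) = 70
P_6→P_7: (-10)(-6) − (0)(0) = 60
P_7→P_8: (0)(-10) − (0)(-6) = 0
P_8→P_1: (0)(-1) − (10)(-10) = 100
Σ = 498
Area = |Σ|/2 = 249.

249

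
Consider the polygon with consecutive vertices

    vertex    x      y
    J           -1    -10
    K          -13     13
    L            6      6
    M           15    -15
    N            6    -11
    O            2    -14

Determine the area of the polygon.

Σ = (-143) + (-156) + (-180) + (-75) + (-62) + (-34) = -650
Area = |Σ|/2 = 325.

325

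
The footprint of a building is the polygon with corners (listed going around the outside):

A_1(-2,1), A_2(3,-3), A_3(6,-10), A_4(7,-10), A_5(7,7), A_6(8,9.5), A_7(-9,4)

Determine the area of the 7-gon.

Apply Gauss's area formula: 2A = Σ (x_i·y_{i+1} − x_{i+1}·y_i), indices taken mod 7.
A_1→A_2: (-2)(-3) − (3)(1) = 3
A_2→A_3: (3)(-10) − (6)(-3) = -12
A_3→A_4: (6)(-10) − (7)(-10) = 10
A_4→A_5: (7)(7) − (7)(-10) = 119
A_5→A_6: (7)(9.5) − (8)(7) = 10.5
A_6→A_7: (8)(4) − (-9)(9.5) = 117.5
A_7→A_1: (-9)(1) − (-2)(4) = -1
Σ = 247
Area = |Σ|/2 = 123.5.

123.5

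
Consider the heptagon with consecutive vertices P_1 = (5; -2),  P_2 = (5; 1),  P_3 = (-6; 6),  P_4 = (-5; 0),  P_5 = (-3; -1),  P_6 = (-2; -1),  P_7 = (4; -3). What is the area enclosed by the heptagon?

52

Apply Gauss's area formula: 2A = Σ (x_i·y_{i+1} − x_{i+1}·y_i), indices taken mod 7.
Cross-terms: 15, 36, 30, 5, 1, 10, 7  ⇒  Σ = 104
Area = |Σ|/2 = 52.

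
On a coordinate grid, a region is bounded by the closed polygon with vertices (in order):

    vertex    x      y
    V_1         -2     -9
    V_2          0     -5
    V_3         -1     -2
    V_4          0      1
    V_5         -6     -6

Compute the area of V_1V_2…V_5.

26

Cross-terms: 10, -5, -1, 6, 42  ⇒  Σ = 52
Area = |Σ|/2 = 26.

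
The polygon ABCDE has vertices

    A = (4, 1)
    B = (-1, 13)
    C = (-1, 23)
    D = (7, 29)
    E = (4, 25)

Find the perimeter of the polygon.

62

|AB| = √((-5)² + (12)²) = √169 = 13
|BC| = √((0)² + (10)²) = √100 = 10
|CD| = √((8)² + (6)²) = √100 = 10
|DE| = √((-3)² + (-4)²) = √25 = 5
|EA| = √((0)² + (-24)²) = √576 = 24
Perimeter = 13 + 10 + 10 + 5 + 24 = 62.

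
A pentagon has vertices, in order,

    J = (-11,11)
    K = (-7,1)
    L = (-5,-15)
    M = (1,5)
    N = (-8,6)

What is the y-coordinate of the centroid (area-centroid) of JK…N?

-86/95

Apply the surveyor's formula. First the cross-terms c_i = x_i·y_{i+1} − x_{i+1}·y_i:
  66, 110, -10, 46, -22  ⇒  2A = 190, A = 95.
Then Σ (y_i + y_{i+1})·c_i = -516, so ȳ = -516 / (6·95) = -86/95.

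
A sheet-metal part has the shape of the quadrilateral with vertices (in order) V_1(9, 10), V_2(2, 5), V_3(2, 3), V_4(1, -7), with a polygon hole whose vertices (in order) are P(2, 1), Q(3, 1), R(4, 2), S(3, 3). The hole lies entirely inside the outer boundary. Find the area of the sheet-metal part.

Outer boundary:
Σ = (25) + (-4) + (-17) + (73) = 77
Area = |Σ|/2 = 38.5.
Hole:
Apply the shoelace formula: 2A = Σ (x_i·y_{i+1} − x_{i+1}·y_i), indices taken mod 4.
Σ = (-1) + (2) + (6) + (-3) = 4
Area = |Σ|/2 = 2.
Net area = 38.5 − 2 = 36.5.

36.5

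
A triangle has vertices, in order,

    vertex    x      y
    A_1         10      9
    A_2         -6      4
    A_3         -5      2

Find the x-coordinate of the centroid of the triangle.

Apply the surveyor's formula. First the cross-terms c_i = x_i·y_{i+1} − x_{i+1}·y_i:
  94, 8, -65  ⇒  2A = 37, A = 18.5.
Then Σ (x_i + x_{i+1})·c_i = -37, so x̄ = -37 / (6·18.5) = -1/3.

-1/3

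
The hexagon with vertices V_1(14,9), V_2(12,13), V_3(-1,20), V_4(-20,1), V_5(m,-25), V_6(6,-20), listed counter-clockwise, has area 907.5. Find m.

The doubled signed area Σ (x_i y_{i+1} − x_{i+1} y_i) is linear in m.
With m=0 it equals 1710; the coefficient of m is -21 (from the two edges through V_5).
So -21·m + 1710 = 2·907.5 = 1815 ⇒ m = -5.

-5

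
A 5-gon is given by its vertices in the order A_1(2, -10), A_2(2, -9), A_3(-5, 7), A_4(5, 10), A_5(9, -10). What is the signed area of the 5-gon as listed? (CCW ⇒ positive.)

-162

Apply the shoelace formula: 2A = Σ (x_i·y_{i+1} − x_{i+1}·y_i), indices taken mod 5.
Σ = (2) + (-31) + (-85) + (-140) + (-70) = -324
Signed area = Σ/2 = -162 (negative ⇒ clockwise traversal).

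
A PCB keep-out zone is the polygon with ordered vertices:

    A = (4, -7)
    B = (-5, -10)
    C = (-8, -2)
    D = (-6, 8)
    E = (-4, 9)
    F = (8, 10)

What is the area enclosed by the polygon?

Apply Gauss's area formula: 2A = Σ (x_i·y_{i+1} − x_{i+1}·y_i), indices taken mod 6.
Cross-terms: -75, -70, -76, -22, -112, -96  ⇒  Σ = -451
Area = |Σ|/2 = 225.5.

225.5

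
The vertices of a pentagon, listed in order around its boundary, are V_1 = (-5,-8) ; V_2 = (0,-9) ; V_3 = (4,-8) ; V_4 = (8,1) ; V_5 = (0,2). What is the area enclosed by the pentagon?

87.5

Apply Gauss's area formula: 2A = Σ (x_i·y_{i+1} − x_{i+1}·y_i), indices taken mod 5.
Cross-terms: 45, 36, 68, 16, 10  ⇒  Σ = 175
Area = |Σ|/2 = 87.5.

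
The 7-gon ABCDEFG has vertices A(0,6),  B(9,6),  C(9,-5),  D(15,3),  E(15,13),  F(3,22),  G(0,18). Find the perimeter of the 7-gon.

|AB| = √((9)² + (0)²) = √81 = 9
|BC| = √((0)² + (-11)²) = √121 = 11
|CD| = √((6)² + (8)²) = √100 = 10
|DE| = √((0)² + (10)²) = √100 = 10
|EF| = √((-12)² + (9)²) = √225 = 15
|FG| = √((-3)² + (-4)²) = √25 = 5
|GA| = √((0)² + (-12)²) = √144 = 12
Perimeter = 9 + 11 + 10 + 10 + 15 + 5 + 12 = 72.

72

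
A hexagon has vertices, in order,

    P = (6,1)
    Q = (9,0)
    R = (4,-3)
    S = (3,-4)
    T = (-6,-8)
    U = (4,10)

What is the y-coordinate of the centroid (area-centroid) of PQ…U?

-1/21

Apply the shoelace formula. First the cross-terms c_i = x_i·y_{i+1} − x_{i+1}·y_i:
  -9, -27, -7, -48, -28, -56  ⇒  2A = -175, A = -87.5.
Then Σ (y_i + y_{i+1})·c_i = 25, so ȳ = 25 / (6·(-87.5)) = -1/21.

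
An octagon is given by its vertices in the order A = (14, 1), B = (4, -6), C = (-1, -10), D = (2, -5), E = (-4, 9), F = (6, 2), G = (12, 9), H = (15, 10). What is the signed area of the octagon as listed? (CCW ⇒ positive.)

-141.5

Apply the shoelace formula: 2A = Σ (x_i·y_{i+1} − x_{i+1}·y_i), indices taken mod 8.
Σ = (-88) + (-46) + (25) + (-2) + (-62) + (30) + (-15) + (-125) = -283
Signed area = Σ/2 = -141.5 (negative ⇒ clockwise traversal).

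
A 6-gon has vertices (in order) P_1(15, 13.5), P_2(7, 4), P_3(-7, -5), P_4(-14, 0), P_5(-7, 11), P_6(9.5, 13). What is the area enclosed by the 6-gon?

Apply the shoelace (surveyor's) formula: 2A = Σ (x_i·y_{i+1} − x_{i+1}·y_i), indices taken mod 6.
Σ = (-34.5) + (-7) + (-70) + (-154) + (-195.5) + (-66.75) = -527.75
Area = |Σ|/2 = 263.875.

263.875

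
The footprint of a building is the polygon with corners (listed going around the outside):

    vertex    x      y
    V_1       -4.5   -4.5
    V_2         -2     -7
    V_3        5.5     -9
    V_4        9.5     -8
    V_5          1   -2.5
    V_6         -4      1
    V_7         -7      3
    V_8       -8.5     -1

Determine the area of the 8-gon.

78.5

Apply Gauss's area formula: 2A = Σ (x_i·y_{i+1} − x_{i+1}·y_i), indices taken mod 8.
Σ = (22.5) + (56.5) + (41.5) + (-15.75) + (-9) + (-5) + (32.5) + (33.75) = 157
Area = |Σ|/2 = 78.5.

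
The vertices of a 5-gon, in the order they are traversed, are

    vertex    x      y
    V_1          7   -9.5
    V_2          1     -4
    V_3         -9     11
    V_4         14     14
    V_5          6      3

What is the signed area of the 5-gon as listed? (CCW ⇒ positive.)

Σ = (-18.5) + (-25) + (-280) + (-42) + (-78) = -443.5
Signed area = Σ/2 = -221.75 (negative ⇒ clockwise traversal).

-221.75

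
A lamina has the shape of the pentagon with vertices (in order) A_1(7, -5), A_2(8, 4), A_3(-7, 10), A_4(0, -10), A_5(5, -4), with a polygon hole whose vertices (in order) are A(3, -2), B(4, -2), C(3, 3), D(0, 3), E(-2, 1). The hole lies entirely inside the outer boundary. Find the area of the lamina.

Outer boundary:
Apply Gauss's area formula: 2A = Σ (x_i·y_{i+1} − x_{i+1}·y_i), indices taken mod 5.
A_1→A_2: (7)(4) − (8)(-5) = 68
A_2→A_3: (8)(10) − (-7)(4) = 108
A_3→A_4: (-7)(-10) − (0)(10) = 70
A_4→A_5: (0)(-4) − (5)(-10) = 50
A_5→A_1: (5)(-5) − (7)(-4) = 3
Σ = 299
Area = |Σ|/2 = 149.5.
Hole:
Σ = (2) + (18) + (9) + (6) + (1) = 36
Area = |Σ|/2 = 18.
Net area = 149.5 − 18 = 131.5.

131.5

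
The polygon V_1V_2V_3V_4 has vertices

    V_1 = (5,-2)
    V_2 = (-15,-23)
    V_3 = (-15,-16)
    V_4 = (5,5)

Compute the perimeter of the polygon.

72

|V_1V_2| = √((-20)² + (-21)²) = √841 = 29
|V_2V_3| = √((0)² + (7)²) = √49 = 7
|V_3V_4| = √((20)² + (21)²) = √841 = 29
|V_4V_1| = √((0)² + (-7)²) = √49 = 7
Perimeter = 29 + 7 + 29 + 7 = 72.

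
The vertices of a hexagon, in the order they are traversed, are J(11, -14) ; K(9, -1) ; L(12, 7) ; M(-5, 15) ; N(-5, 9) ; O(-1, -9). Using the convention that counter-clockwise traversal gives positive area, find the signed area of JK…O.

301

Apply the shoelace formula: 2A = Σ (x_i·y_{i+1} − x_{i+1}·y_i), indices taken mod 6.
Cross-terms: 115, 75, 215, 30, 54, 113  ⇒  Σ = 602
Signed area = Σ/2 = 301 (positive ⇒ counter-clockwise traversal).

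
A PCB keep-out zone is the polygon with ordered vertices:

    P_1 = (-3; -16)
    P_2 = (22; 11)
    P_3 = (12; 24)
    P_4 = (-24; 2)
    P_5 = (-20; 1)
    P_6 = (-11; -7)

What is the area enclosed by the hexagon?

Σ = (319) + (396) + (600) + (16) + (151) + (155) = 1637
Area = |Σ|/2 = 818.5.

818.5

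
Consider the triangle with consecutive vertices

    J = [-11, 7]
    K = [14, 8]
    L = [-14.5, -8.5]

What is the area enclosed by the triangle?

Apply Gauss's area formula: 2A = Σ (x_i·y_{i+1} − x_{i+1}·y_i), indices taken mod 3.
Cross-terms: -186, -3, -195  ⇒  Σ = -384
Area = |Σ|/2 = 192.

192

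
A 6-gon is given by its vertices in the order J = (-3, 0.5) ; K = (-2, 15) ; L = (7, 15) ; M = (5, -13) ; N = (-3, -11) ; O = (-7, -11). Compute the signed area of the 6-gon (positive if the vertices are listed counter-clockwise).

-259.75

Apply the shoelace (surveyor's) formula: 2A = Σ (x_i·y_{i+1} − x_{i+1}·y_i), indices taken mod 6.
Cross-terms: -44, -135, -166, -94, -44, -36.5  ⇒  Σ = -519.5
Signed area = Σ/2 = -259.75 (negative ⇒ clockwise traversal).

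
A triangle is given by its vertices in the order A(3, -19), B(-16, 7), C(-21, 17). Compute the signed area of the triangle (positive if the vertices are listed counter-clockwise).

-30

Apply Gauss's area formula: 2A = Σ (x_i·y_{i+1} − x_{i+1}·y_i), indices taken mod 3.
Cross-terms: -283, -125, 348  ⇒  Σ = -60
Signed area = Σ/2 = -30 (negative ⇒ clockwise traversal).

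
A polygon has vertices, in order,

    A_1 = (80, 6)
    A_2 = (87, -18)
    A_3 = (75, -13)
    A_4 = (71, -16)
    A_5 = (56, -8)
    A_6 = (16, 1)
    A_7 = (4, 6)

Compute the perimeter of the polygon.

|A_1A_2| = √((7)² + (-24)²) = √625 = 25
|A_2A_3| = √((-12)² + (5)²) = √169 = 13
|A_3A_4| = √((-4)² + (-3)²) = √25 = 5
|A_4A_5| = √((-15)² + (8)²) = √289 = 17
|A_5A_6| = √((-40)² + (9)²) = √1681 = 41
|A_6A_7| = √((-12)² + (5)²) = √169 = 13
|A_7A_1| = √((76)² + (0)²) = √5776 = 76
Perimeter = 25 + 13 + 5 + 17 + 41 + 13 + 76 = 190.

190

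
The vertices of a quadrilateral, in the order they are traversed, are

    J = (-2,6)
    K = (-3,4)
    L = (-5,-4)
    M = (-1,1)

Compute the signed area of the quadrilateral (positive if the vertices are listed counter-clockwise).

14.5

Cross-terms: 10, 32, -9, -4  ⇒  Σ = 29
Signed area = Σ/2 = 14.5 (positive ⇒ counter-clockwise traversal).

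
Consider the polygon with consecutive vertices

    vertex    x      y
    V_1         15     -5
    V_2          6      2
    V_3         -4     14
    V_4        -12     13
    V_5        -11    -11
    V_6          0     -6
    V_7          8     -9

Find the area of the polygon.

376

Apply Gauss's area formula: 2A = Σ (x_i·y_{i+1} − x_{i+1}·y_i), indices taken mod 7.
V_1→V_2: (15)(2) − (6)(-5) = 60
V_2→V_3: (6)(14) − (-4)(2) = 92
V_3→V_4: (-4)(13) − (-12)(14) = 116
V_4→V_5: (-12)(-11) − (-11)(13) = 275
V_5→V_6: (-11)(-6) − (0)(-11) = 66
V_6→V_7: (0)(-9) − (8)(-6) = 48
V_7→V_1: (8)(-5) − (15)(-9) = 95
Σ = 752
Area = |Σ|/2 = 376.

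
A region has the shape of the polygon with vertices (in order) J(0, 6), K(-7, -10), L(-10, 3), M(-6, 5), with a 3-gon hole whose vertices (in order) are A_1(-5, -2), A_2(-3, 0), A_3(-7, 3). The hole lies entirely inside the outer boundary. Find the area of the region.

66.5

Outer boundary:
Σ = (42) + (-121) + (-32) + (-36) = -147
Area = |Σ|/2 = 73.5.
Hole:
Apply the surveyor's formula: 2A = Σ (x_i·y_{i+1} − x_{i+1}·y_i), indices taken mod 3.
A_1→A_2: (-5)(0) − (-3)(-2) = -6
A_2→A_3: (-3)(3) − (-7)(0) = -9
A_3→A_1: (-7)(-2) − (-5)(3) = 29
Σ = 14
Area = |Σ|/2 = 7.
Net area = 73.5 − 7 = 66.5.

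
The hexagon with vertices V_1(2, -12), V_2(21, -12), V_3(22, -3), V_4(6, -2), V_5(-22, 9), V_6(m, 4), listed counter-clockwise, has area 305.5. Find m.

-14

Write out the shoelace sum; only the two edges meeting at V_6 involve m:
2·Area = [((-22)·4 − m·9) + (m·(-12) − 2·4)] + 413
       = -21·m + 317 = 611
⇒ m = -14.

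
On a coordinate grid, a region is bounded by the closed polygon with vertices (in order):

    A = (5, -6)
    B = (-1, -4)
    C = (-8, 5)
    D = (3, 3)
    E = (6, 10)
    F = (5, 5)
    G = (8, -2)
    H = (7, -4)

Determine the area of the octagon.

Apply the shoelace (surveyor's) formula: 2A = Σ (x_i·y_{i+1} − x_{i+1}·y_i), indices taken mod 8.
Cross-terms: -26, -37, -39, 12, -20, -50, -18, -22  ⇒  Σ = -200
Area = |Σ|/2 = 100.

100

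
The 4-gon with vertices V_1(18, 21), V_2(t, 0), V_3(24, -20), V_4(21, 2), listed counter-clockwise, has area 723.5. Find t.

The doubled signed area Σ (x_i y_{i+1} − x_{i+1} y_i) is linear in t.
With t=0 it equals 873; the coefficient of t is -41 (from the two edges through V_2).
So -41·t + 873 = 2·723.5 = 1447 ⇒ t = -14.

-14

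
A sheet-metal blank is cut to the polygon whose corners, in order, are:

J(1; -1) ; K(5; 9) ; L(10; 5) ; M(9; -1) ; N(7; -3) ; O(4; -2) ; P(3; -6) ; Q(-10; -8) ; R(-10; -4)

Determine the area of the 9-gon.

Apply the shoelace formula: 2A = Σ (x_i·y_{i+1} − x_{i+1}·y_i), indices taken mod 9.
J→K: (1)(9) − (5)(-1) = 14
K→L: (5)(5) − (10)(9) = -65
L→M: (10)(-1) − (9)(5) = -55
M→N: (9)(-3) − (7)(-1) = -20
N→O: (7)(-2) − (4)(-3) = -2
O→P: (4)(-6) − (3)(-2) = -18
P→Q: (3)(-8) − (-10)(-6) = -84
Q→R: (-10)(-4) − (-10)(-8) = -40
R→J: (-10)(-1) − (1)(-4) = 14
Σ = -256
Area = |Σ|/2 = 128.

128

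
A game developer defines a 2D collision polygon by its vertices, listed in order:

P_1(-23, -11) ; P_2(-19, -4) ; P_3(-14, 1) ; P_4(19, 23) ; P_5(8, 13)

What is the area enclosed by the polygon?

Apply Gauss's area formula: 2A = Σ (x_i·y_{i+1} − x_{i+1}·y_i), indices taken mod 5.
Σ = (-117) + (-75) + (-341) + (63) + (211) = -259
Area = |Σ|/2 = 129.5.

129.5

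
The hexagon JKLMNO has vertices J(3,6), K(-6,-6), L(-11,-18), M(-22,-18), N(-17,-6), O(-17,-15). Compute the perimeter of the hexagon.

90

|JK| = √((-9)² + (-12)²) = √225 = 15
|KL| = √((-5)² + (-12)²) = √169 = 13
|LM| = √((-11)² + (0)²) = √121 = 11
|MN| = √((5)² + (12)²) = √169 = 13
|NO| = √((0)² + (-9)²) = √81 = 9
|OJ| = √((20)² + (21)²) = √841 = 29
Perimeter = 15 + 13 + 11 + 13 + 9 + 29 = 90.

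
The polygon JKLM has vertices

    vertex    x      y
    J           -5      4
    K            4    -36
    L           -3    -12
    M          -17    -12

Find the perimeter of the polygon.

|JK| = √((9)² + (-40)²) = √1681 = 41
|KL| = √((-7)² + (24)²) = √625 = 25
|LM| = √((-14)² + (0)²) = √196 = 14
|MJ| = √((12)² + (16)²) = √400 = 20
Perimeter = 41 + 25 + 14 + 20 = 100.

100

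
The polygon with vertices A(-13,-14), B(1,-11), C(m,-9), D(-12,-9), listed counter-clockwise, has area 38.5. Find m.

-7

The doubled signed area Σ (x_i y_{i+1} − x_{i+1} y_i) is linear in m.
With m=0 it equals 91; the coefficient of m is 2 (from the two edges through C).
So 2·m + 91 = 2·38.5 = 77 ⇒ m = -7.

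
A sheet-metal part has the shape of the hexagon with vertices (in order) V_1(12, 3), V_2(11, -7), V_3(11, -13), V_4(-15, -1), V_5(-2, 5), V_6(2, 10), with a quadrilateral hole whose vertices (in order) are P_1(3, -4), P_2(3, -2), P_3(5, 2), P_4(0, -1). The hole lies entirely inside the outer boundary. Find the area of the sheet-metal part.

295

Outer boundary:
Apply the shoelace formula: 2A = Σ (x_i·y_{i+1} − x_{i+1}·y_i), indices taken mod 6.
Σ = (-117) + (-66) + (-206) + (-77) + (-30) + (-114) = -610
Area = |Σ|/2 = 305.
Hole:
Apply the surveyor's formula: 2A = Σ (x_i·y_{i+1} − x_{i+1}·y_i), indices taken mod 4.
P_1→P_2: (3)(-2) − (3)(-4) = 6
P_2→P_3: (3)(2) − (5)(-2) = 16
P_3→P_4: (5)(-1) − (0)(2) = -5
P_4→P_1: (0)(-4) − (3)(-1) = 3
Σ = 20
Area = |Σ|/2 = 10.
Net area = 305 − 10 = 295.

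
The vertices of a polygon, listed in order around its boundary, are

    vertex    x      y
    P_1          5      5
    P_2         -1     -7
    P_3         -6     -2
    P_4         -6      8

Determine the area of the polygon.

100

Apply Gauss's area formula: 2A = Σ (x_i·y_{i+1} − x_{i+1}·y_i), indices taken mod 4.
Σ = (-30) + (-40) + (-60) + (-70) = -200
Area = |Σ|/2 = 100.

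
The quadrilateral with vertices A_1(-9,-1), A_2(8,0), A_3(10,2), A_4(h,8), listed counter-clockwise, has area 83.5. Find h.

The doubled signed area Σ (x_i y_{i+1} − x_{i+1} y_i) is linear in h.
With h=0 it equals 176; the coefficient of h is -3 (from the two edges through A_4).
So -3·h + 176 = 2·83.5 = 167 ⇒ h = 3.

3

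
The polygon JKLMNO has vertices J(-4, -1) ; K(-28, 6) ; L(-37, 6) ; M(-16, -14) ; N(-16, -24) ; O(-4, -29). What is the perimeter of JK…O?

114

|JK| = √((-24)² + (7)²) = √625 = 25
|KL| = √((-9)² + (0)²) = √81 = 9
|LM| = √((21)² + (-20)²) = √841 = 29
|MN| = √((0)² + (-10)²) = √100 = 10
|NO| = √((12)² + (-5)²) = √169 = 13
|OJ| = √((0)² + (28)²) = √784 = 28
Perimeter = 25 + 9 + 29 + 10 + 13 + 28 = 114.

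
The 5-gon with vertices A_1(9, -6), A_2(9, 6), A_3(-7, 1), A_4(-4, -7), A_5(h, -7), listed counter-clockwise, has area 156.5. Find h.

10

Write out the shoelace sum; only the two edges meeting at A_5 involve h:
2·Area = [((-4)·(-7) − h·(-7)) + (h·(-6) − 9·(-7))] + 212
       = 1·h + 303 = 313
⇒ h = 10.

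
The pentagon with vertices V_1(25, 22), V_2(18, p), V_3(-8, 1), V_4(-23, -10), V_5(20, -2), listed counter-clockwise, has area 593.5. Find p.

22

The doubled signed area Σ (x_i y_{i+1} − x_{i+1} y_i) is linear in p.
With p=0 it equals 461; the coefficient of p is 33 (from the two edges through V_2).
So 33·p + 461 = 2·593.5 = 1187 ⇒ p = 22.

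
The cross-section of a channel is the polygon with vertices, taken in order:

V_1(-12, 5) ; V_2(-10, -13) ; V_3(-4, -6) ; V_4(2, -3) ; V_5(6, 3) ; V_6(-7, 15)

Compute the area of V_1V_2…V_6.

259

Σ = (206) + (8) + (24) + (24) + (111) + (145) = 518
Area = |Σ|/2 = 259.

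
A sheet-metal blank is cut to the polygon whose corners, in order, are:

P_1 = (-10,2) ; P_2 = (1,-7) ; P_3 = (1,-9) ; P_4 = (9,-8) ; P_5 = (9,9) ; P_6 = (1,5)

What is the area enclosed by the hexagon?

190

Apply the shoelace (surveyor's) formula: 2A = Σ (x_i·y_{i+1} − x_{i+1}·y_i), indices taken mod 6.
Σ = (68) + (-2) + (73) + (153) + (36) + (52) = 380
Area = |Σ|/2 = 190.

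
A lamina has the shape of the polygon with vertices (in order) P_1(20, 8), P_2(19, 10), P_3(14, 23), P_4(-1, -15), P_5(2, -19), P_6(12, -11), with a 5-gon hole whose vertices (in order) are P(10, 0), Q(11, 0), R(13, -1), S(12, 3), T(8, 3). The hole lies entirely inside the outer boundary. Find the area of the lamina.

353.5

Outer boundary:
Apply the shoelace formula: 2A = Σ (x_i·y_{i+1} − x_{i+1}·y_i), indices taken mod 6.
P_1→P_2: (20)(10) − (19)(8) = 48
P_2→P_3: (19)(23) − (14)(10) = 297
P_3→P_4: (14)(-15) − (-1)(23) = -187
P_4→P_5: (-1)(-19) − (2)(-15) = 49
P_5→P_6: (2)(-11) − (12)(-19) = 206
P_6→P_1: (12)(8) − (20)(-11) = 316
Σ = 729
Area = |Σ|/2 = 364.5.
Hole:
Apply the shoelace (surveyor's) formula: 2A = Σ (x_i·y_{i+1} − x_{i+1}·y_i), indices taken mod 5.
Σ = (0) + (-11) + (51) + (12) + (-30) = 22
Area = |Σ|/2 = 11.
Net area = 364.5 − 11 = 353.5.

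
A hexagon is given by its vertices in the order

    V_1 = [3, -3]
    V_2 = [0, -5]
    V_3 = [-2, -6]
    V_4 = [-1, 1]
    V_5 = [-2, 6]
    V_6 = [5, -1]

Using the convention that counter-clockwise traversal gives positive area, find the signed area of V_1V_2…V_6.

-38.5

V_1→V_2: (3)(-5) − (0)(-3) = -15
V_2→V_3: (0)(-6) − (-2)(-5) = -10
V_3→V_4: (-2)(1) − (-1)(-6) = -8
V_4→V_5: (-1)(6) − (-2)(1) = -4
V_5→V_6: (-2)(-1) − (5)(6) = -28
V_6→V_1: (5)(-3) − (3)(-1) = -12
Σ = -77
Signed area = Σ/2 = -38.5 (negative ⇒ clockwise traversal).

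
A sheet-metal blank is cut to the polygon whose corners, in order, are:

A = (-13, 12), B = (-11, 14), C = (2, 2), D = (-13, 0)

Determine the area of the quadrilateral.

Apply the shoelace formula: 2A = Σ (x_i·y_{i+1} − x_{i+1}·y_i), indices taken mod 4.
Cross-terms: -50, -50, 26, -156  ⇒  Σ = -230
Area = |Σ|/2 = 115.

115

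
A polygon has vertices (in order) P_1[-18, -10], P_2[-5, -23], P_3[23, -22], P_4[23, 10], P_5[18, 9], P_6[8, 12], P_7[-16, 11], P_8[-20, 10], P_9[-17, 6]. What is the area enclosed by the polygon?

Apply the shoelace formula: 2A = Σ (x_i·y_{i+1} − x_{i+1}·y_i), indices taken mod 9.
Σ = (364) + (639) + (736) + (27) + (144) + (280) + (60) + (50) + (278) = 2578
Area = |Σ|/2 = 1289.

1289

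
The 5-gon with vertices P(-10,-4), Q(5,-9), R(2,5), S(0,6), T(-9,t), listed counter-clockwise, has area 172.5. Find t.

9

Write out the shoelace sum; only the two edges meeting at T involve t:
2·Area = [(0·t − (-9)·6) + ((-9)·(-4) − (-10)·t)] + 165
       = 10·t + 255 = 345
⇒ t = 9.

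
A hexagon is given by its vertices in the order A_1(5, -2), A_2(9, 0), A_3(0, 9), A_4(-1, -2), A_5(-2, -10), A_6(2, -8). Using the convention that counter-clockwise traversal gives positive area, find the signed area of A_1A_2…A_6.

Apply Gauss's area formula: 2A = Σ (x_i·y_{i+1} − x_{i+1}·y_i), indices taken mod 6.
Σ = (18) + (81) + (9) + (6) + (36) + (36) = 186
Signed area = Σ/2 = 93 (positive ⇒ counter-clockwise traversal).

93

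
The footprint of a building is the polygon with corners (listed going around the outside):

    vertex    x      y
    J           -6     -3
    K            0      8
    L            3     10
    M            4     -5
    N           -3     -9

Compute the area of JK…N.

111.5

Apply the surveyor's formula: 2A = Σ (x_i·y_{i+1} − x_{i+1}·y_i), indices taken mod 5.
Σ = (-48) + (-24) + (-55) + (-51) + (-45) = -223
Area = |Σ|/2 = 111.5.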